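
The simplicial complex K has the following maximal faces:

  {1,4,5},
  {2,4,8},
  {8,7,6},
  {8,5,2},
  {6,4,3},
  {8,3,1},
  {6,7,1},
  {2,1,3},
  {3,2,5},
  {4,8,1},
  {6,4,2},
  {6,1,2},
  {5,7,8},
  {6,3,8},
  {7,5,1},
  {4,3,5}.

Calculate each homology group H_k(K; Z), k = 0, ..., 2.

Order the vertices as 1 < 2 < 3 < 4 < 5 < 6 < 7 < 8. Listing each simplex with vertices in this order, K has dimension 2 with simplices:

  0-simplices (8): [1], [2], [3], [4], [5], [6], [7], [8]
  1-simplices (24): (24 of them)
  2-simplices (16): [1,2,3], [1,2,6], [1,3,8], [1,4,5], [1,4,8], [1,5,7], [1,6,7], [2,3,5], [2,4,6], [2,4,8], [2,5,8], [3,4,5], [3,4,6], [3,6,8], [5,7,8], [6,7,8]

Hence C_0 ≅ Z^8, C_1 ≅ Z^24, C_2 ≅ Z^16.

The boundary map ∂_1: C_1 → C_0 maps an edge to its endpoints' difference, ∂[p,q] = q − p.
The resulting 8×24 matrix has rank 7, and its Smith normal form has invariant factors (1,1,1,1,1,1,1).

∂_2: C_2 → C_1 maps a triangle to the signed sum of its edges. For instance
  ∂[3,4,6] = [4,6] − [3,6] + [3,4],
  ∂[2,5,8] = [5,8] − [2,8] + [2,5].
As a 24×16 matrix over Z this has rank 15, with invariant factors (1,1,1,1,1,1,1,1,1,1,1,1,1,1,1).

Computing H_k = (kernel of ∂_k) / (image of ∂_{k+1}):

  H_0: rank C_0 − rank ∂_1 = 8 − 7 = 1, and the invariant factors of ∂_1 are all 1, so H_0 ≅ Z.
  H_1: rank ker ∂_1 − rank ∂_2 = (24 − 7) − 15 = 2, and the invariant factors of ∂_2 are all 1, so H_1 ≅ Z^2.
  H_2: rank ker ∂_2 − rank ∂_3 = (16 − 15) − 0 = 1, and there is no ∂_3, so H_2 ≅ Z.

As a check, the Euler characteristic is 8 − 24 + 16 = 0, which agrees with 1 − 2 + 1 = 0.

H_0 ≅ Z,  H_1 ≅ Z^2,  H_2 ≅ Z.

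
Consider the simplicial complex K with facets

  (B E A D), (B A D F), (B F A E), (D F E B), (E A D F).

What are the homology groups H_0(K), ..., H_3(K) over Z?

Order the vertices as A < B < D < E < F. Listing each simplex with vertices in this order, K has dimension 3 with simplices:

  0-simplices (5): A, B, D, E, F
  1-simplices (10): AB, AD, AE, AF, BD, BE, BF, DE, DF, EF
  2-simplices (10): ABD, ABE, ABF, ADE, ADF, AEF, BDE, BDF, BEF, DEF
  3-simplices (5): ABDE, ABDF, ABEF, ADEF, BDEF

Hence C_0 ≅ Z^5, C_1 ≅ Z^10, C_2 ≅ Z^10, C_3 ≅ Z^5.

The boundary map ∂_1: C_1 → C_0 maps an edge to its endpoints' difference, ∂[p,q] = q − p.
The resulting 5×10 matrix has rank 4, and its Smith normal form has invariant factors (1,1,1,1).

∂_2: C_2 → C_1 sends each 2-simplex [p,q,r] to [q,r] − [p,r] + [p,q]. For instance
  ∂DEF = EF − DF + DE,
  ∂ABD = BD − AD + AB.
The 10×10 boundary matrix has rank 6 and Smith normal form diag(1,1,1,1,1,1).

The boundary map ∂_3: C_3 → C_2 sends each 3-simplex σ to the alternating sum Σ_i (−1)^i (σ with its i-th vertex removed). For instance
  ∂ADEF = DEF − AEF + ADF − ADE,
  ∂ABDE = BDE − ADE + ABE − ABD.
This gives a 10×5 integer matrix of rank 4; reducing to Smith normal form yields diagonal entries (1,1,1,1).

Reading off H_k = ker ∂_k / im ∂_{k+1}:

  H_0: rank C_0 − rank ∂_1 = 5 − 4 = 1, and the invariant factors of ∂_1 are all 1, so H_0 = Z.
  H_1: rank ker ∂_1 − rank ∂_2 = (10 − 4) − 6 = 0, and the invariant factors of ∂_2 are all 1, so H_1 = 0.
  H_2: rank ker ∂_2 − rank ∂_3 = (10 − 6) − 4 = 0, and the invariant factors of ∂_3 are all 1, so H_2 = 0.
  H_3: rank ker ∂_3 − rank ∂_4 = (5 − 4) − 0 = 1, and there is no ∂_4, so H_3 = Z.

H_0 = Z,  H_1 = 0,  H_2 = 0,  H_3 = Z.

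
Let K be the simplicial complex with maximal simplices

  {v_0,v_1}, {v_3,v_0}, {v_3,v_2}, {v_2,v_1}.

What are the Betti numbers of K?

b_0 = 1, b_1 = 1.

Fix the vertex order v_0 < v_1 < v_2 < v_3 and write every simplex with vertices in increasing order. Then dim K = 1 and the simplices of K are:

  0-simplices (4): [v_0], [v_1], [v_2], [v_3]
  1-simplices (4): [v_0,v_1], [v_0,v_3], [v_1,v_2], [v_2,v_3]

Hence C_0 ≅ Z^4, C_1 ≅ Z^4.

The boundary map ∂_1: C_1 → C_0 is given by ∂[p,q] = [q] − [p]. For instance
  ∂[v_1,v_2] = [v_2] − [v_1].
The 4×4 boundary matrix has rank 3 and Smith normal form diag(1,1,1).

Reading off H_k = ker ∂_k / im ∂_{k+1}:

  H_0: rank C_0 − rank ∂_1 = 4 − 3 = 1, and the invariant factors of ∂_1 are all 1, so H_0 = Z.
  H_1: rank ker ∂_1 − rank ∂_2 = (4 − 3) − 0 = 1, and there is no ∂_2, so H_1 = Z.

Hence the Betti numbers are b_0 = 1, b_1 = 1.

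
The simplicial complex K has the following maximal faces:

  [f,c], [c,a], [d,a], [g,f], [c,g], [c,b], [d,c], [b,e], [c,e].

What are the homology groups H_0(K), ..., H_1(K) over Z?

H_0 = Z,  H_1 = Z^3.

Order the vertices as a < b < c < d < e < f < g. Listing each simplex with vertices in this order, K has dimension 1 with simplices:

  0-simplices (7): a, b, c, d, e, f, g
  1-simplices (9): ac, ad, bc, be, cd, ce, cf, cg, fg

so the chain groups are C_0 ≅ Z^7, C_1 ≅ Z^9.

∂_1: C_1 → C_0 maps an edge to its endpoints' difference, ∂[p,q] = q − p.
As a 7×9 matrix over Z this has rank 6, with invariant factors (1,1,1,1,1,1).

Now H_k = ker ∂_k / im ∂_{k+1}, so:

  H_0: rank C_0 − rank ∂_1 = 7 − 6 = 1, and the invariant factors of ∂_1 are all 1, so H_0 = Z.
  H_1: rank ker ∂_1 − rank ∂_2 = (9 − 6) − 0 = 3, and there is no ∂_2, so H_1 = Z^3.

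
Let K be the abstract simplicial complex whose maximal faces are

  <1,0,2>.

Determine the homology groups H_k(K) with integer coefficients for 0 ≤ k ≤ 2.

Take the total order 0 < 1 < 2 on the vertex set. Then K (dimension 2) consists of the simplices:

  0-simplices (3): [0], [1], [2]
  1-simplices (3): [0,1], [0,2], [1,2]
  2-simplices (1): [0,1,2]

giving chain groups C_0 ≅ Z^3, C_1 ≅ Z^3, C_2 ≅ Z^1.

The boundary map ∂_1: C_1 → C_0 is given by ∂[p,q] = [q] − [p]. For instance
  ∂[0,2] = [2] − [0].
The 3×3 boundary matrix has rank 2 and Smith normal form diag(1,1).

The boundary map ∂_2: C_2 → C_1 sends each 2-simplex [p,q,r] to [q,r] − [p,r] + [p,q]. For instance
  ∂[0,1,2] = [1,2] − [0,2] + [0,1].
As a 3×1 matrix over Z this has rank 1, with invariant factors (1).

Now H_k = ker ∂_k / im ∂_{k+1}, so:

  H_0: rank C_0 − rank ∂_1 = 3 − 2 = 1, and the invariant factors of ∂_1 are all 1, so H_0 ≅ Z.
  H_1: rank ker ∂_1 − rank ∂_2 = (3 − 2) − 1 = 0, and the invariant factors of ∂_2 are all 1, so H_1 ≅ 0.
  H_2: rank ker ∂_2 − rank ∂_3 = (1 − 1) − 0 = 0, and there is no ∂_3, so H_2 ≅ 0.

H_0 ≅ Z,  H_1 = 0,  H_2 = 0.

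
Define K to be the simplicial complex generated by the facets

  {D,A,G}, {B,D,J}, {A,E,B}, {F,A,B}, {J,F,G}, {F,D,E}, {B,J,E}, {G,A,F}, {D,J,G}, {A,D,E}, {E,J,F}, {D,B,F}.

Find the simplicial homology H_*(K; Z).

Fix the vertex order A < B < D < E < F < G < J and write every simplex with vertices in increasing order. Then dim K = 2 and the simplices of K are:

  0-simplices (7): A, B, D, E, F, G, J
  1-simplices (18): AB, AD, AE, AF, AG, BD, BE, BF, BJ, DE, DF, DG, DJ, EF, EJ, FG, FJ, GJ
  2-simplices (12): ABE, ABF, ADE, ADG, AFG, BDF, BDJ, BEJ, DEF, DGJ, EFJ, FGJ

so the chain groups are C_0 ≅ Z^7, C_1 ≅ Z^18, C_2 ≅ Z^12.

∂_1: C_1 → C_0 is given by ∂[p,q] = [q] − [p]. For instance
  ∂EJ = J − E.
The resulting 7×18 matrix has rank 6, and its Smith normal form has invariant factors (1,1,1,1,1,1).

The boundary map ∂_2: C_2 → C_1 sends each 2-simplex [p,q,r] to [q,r] − [p,r] + [p,q]. For instance
  ∂ADE = DE − AE + AD,
  ∂AFG = FG − AG + AF.
The 18×12 boundary matrix has rank 12 and Smith normal form diag(1,1,1,1,1,1,1,1,1,1,1,2).

Reading off H_k = ker ∂_k / im ∂_{k+1}:

  H_0: rank C_0 − rank ∂_1 = 7 − 6 = 1, and the invariant factors of ∂_1 are all 1, so H_0 = Z.
  H_1: rank ker ∂_1 − rank ∂_2 = (18 − 6) − 12 = 0, and ∂_2 has invariant factor 2 > 1, so H_1 = Z/2.
  H_2: rank ker ∂_2 − rank ∂_3 = (12 − 12) − 0 = 0, and there is no ∂_3, so H_2 = 0.

(K is a triangulation of the real projective plane RP^2.)

H_0 ≅ Z,  H_1 ≅ Z/2,  H_2 = 0.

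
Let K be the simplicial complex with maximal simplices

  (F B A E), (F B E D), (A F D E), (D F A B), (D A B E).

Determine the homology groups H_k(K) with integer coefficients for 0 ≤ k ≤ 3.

Fix the vertex order A < B < D < E < F and write every simplex with vertices in increasing order. Then dim K = 3 and the simplices of K are:

  0-simplices (5): A, B, D, E, F
  1-simplices (10): AB, AD, AE, AF, BD, BE, BF, DE, DF, EF
  2-simplices (10): ABD, ABE, ABF, ADE, ADF, AEF, BDE, BDF, BEF, DEF
  3-simplices (5): ABDE, ABDF, ABEF, ADEF, BDEF

giving chain groups C_0 ≅ Z^5, C_1 ≅ Z^10, C_2 ≅ Z^10, C_3 ≅ Z^5.

∂_1: C_1 → C_0 maps an edge to its endpoints' difference, ∂[p,q] = q − p. For instance
  ∂AB = B − A.
This gives a 5×10 integer matrix of rank 4; reducing to Smith normal form yields diagonal entries (1,1,1,1).

The boundary map ∂_2: C_2 → C_1 acts by ∂[p,q,r] = [q,r] − [p,r] + [p,q]. For instance
  ∂ADF = DF − AF + AD,
  ∂DEF = EF − DF + DE.
As a 10×10 matrix over Z this has rank 6, with invariant factors (1,1,1,1,1,1).

∂_3: C_3 → C_2 sends each 3-simplex σ to the alternating sum Σ_i (−1)^i (σ with its i-th vertex removed). For instance
  ∂BDEF = DEF − BEF + BDF − BDE,
  ∂ADEF = DEF − AEF + ADF − ADE.
As a 10×5 matrix over Z this has rank 4, with invariant factors (1,1,1,1).

Reading off H_k = ker ∂_k / im ∂_{k+1}:

  H_0: rank C_0 − rank ∂_1 = 5 − 4 = 1, and the invariant factors of ∂_1 are all 1, so H_0 ≅ Z.
  H_1: rank ker ∂_1 − rank ∂_2 = (10 − 4) − 6 = 0, and the invariant factors of ∂_2 are all 1, so H_1 ≅ 0.
  H_2: rank ker ∂_2 − rank ∂_3 = (10 − 6) − 4 = 0, and the invariant factors of ∂_3 are all 1, so H_2 ≅ 0.
  H_3: rank ker ∂_3 − rank ∂_4 = (5 − 4) − 0 = 1, and there is no ∂_4, so H_3 ≅ Z.

As a check, the Euler characteristic is 5 − 10 + 10 − 5 = 0, which agrees with 1 − 0 + 0 − 1 = 0.

H_0 ≅ Z,  H_1 = 0,  H_2 = 0,  H_3 ≅ Z.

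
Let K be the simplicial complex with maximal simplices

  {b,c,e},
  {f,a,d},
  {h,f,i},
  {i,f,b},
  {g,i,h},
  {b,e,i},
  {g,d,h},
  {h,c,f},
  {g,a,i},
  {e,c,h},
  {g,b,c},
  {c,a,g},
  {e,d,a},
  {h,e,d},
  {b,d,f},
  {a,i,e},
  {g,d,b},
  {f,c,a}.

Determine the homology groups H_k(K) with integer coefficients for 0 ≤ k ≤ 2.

Order the vertices as a < b < c < d < e < f < g < h < i. Listing each simplex with vertices in this order, K has dimension 2 with simplices:

  0-simplices (9): a, b, c, d, e, f, g, h, i
  1-simplices (27): ac, ad, ae, af, ag, ai, bc, bd, be, bf, bg, bi, ce, cf, cg, ch, de, df, dg, dh, eh, ei, fh, fi, gh, gi, hi
  2-simplices (18): acf, acg, ade, adf, aei, agi, bce, bcg, bdf, bdg, bei, bfi, ceh, cfh, deh, dgh, fhi, ghi

Hence C_0 ≅ Z^9, C_1 ≅ Z^27, C_2 ≅ Z^18.

∂_1: C_1 → C_0 maps an edge to its endpoints' difference, ∂[p,q] = q − p. For instance
  ∂gh = h − g.
The resulting 9×27 matrix has rank 8, and its Smith normal form has invariant factors (1,1,1,1,1,1,1,1).

The boundary map ∂_2: C_2 → C_1 maps a triangle to the signed sum of its edges. For instance
  ∂fhi = hi − fi + fh,
  ∂ceh = eh − ch + ce.
As a 27×18 matrix over Z this has rank 17, with invariant factors (1,1,1,1,1,1,1,1,1,1,1,1,1,1,1,1,1).

Now H_k = ker ∂_k / im ∂_{k+1}, so:

  H_0: rank C_0 − rank ∂_1 = 9 − 8 = 1, and the invariant factors of ∂_1 are all 1, so H_0 ≅ Z.
  H_1: rank ker ∂_1 − rank ∂_2 = (27 − 8) − 17 = 2, and the invariant factors of ∂_2 are all 1, so H_1 ≅ Z^2.
  H_2: rank ker ∂_2 − rank ∂_3 = (18 − 17) − 0 = 1, and there is no ∂_3, so H_2 ≅ Z.

As a check, the Euler characteristic is 9 − 27 + 18 = 0, which agrees with 1 − 2 + 1 = 0.

H_0 ≅ Z,  H_1 ≅ Z^2,  H_2 ≅ Z.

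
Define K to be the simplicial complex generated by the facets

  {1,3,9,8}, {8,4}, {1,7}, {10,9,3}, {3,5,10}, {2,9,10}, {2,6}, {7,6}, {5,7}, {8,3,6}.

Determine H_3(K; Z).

Take the total order 1 < 2 < 3 < 4 < 5 < 6 < 7 < 8 < 9 < 10 on the vertex set. Then K (dimension 3) consists of the simplices:

  0-simplices (10): [1], [2], [3], [4], [5], [6], [7], [8], [9], [10]
  1-simplices (19): [1,3], [1,7], [1,8], [1,9], [2,6], [2,9], [2,10], [3,5], [3,6], [3,8], [3,9], [3,10], [4,8], [5,7], [5,10], [6,7], [6,8], [8,9], [9,10]
  2-simplices (8): [1,3,8], [1,3,9], [1,8,9], [2,9,10], [3,5,10], [3,6,8], [3,8,9], [3,9,10]
  3-simplices (1): [1,3,8,9]

Hence C_0 ≅ Z^10, C_1 ≅ Z^19, C_2 ≅ Z^8, C_3 ≅ Z^1.

∂_1: C_1 → C_0 is given by ∂[p,q] = [q] − [p]. For instance
  ∂[3,8] = [8] − [3].
This gives a 10×19 integer matrix of rank 9; reducing to Smith normal form yields diagonal entries (1,1,1,1,1,1,1,1,1).

Boundary ∂_2: C_2 → C_1 maps a triangle to the signed sum of its edges. For instance
  ∂[2,9,10] = [9,10] − [2,10] + [2,9],
  ∂[3,8,9] = [8,9] − [3,9] + [3,8].
As a 19×8 matrix over Z this has rank 7, with invariant factors (1,1,1,1,1,1,1).

Boundary ∂_3: C_3 → C_2 sends each 3-simplex σ to the alternating sum Σ_i (−1)^i (σ with its i-th vertex removed). For instance
  ∂[1,3,8,9] = [3,8,9] − [1,8,9] + [1,3,9] − [1,3,8].
The 8×1 boundary matrix has rank 1 and Smith normal form diag(1).

Now H_k = ker ∂_k / im ∂_{k+1}, so:

  H_3: rank ker ∂_3 − rank ∂_4 = (1 − 1) − 0 = 0, and there is no ∂_4, so H_3 = 0.

H_3 = 0.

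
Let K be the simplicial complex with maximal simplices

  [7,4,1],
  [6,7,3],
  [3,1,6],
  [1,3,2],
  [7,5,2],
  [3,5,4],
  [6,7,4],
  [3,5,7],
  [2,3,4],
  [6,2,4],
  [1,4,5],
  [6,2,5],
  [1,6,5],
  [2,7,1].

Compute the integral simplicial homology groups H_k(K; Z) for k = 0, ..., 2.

Take the total order 1 < 2 < 3 < 4 < 5 < 6 < 7 on the vertex set. Then K (dimension 2) consists of the simplices:

  0-simplices (7): [1], [2], [3], [4], [5], [6], [7]
  1-simplices (21): [1,2], [1,3], [1,4], [1,5], [1,6], [1,7], [2,3], [2,4], [2,5], [2,6], [2,7], [3,4], [3,5], [3,6], [3,7], [4,5], [4,6], [4,7], [5,6], [5,7], [6,7]
  2-simplices (14): [1,2,3], [1,2,7], [1,3,6], [1,4,5], [1,4,7], [1,5,6], [2,3,4], [2,4,6], [2,5,6], [2,5,7], [3,4,5], [3,5,7], [3,6,7], [4,6,7]

Hence C_0 ≅ Z^7, C_1 ≅ Z^21, C_2 ≅ Z^14.

∂_1: C_1 → C_0 sends each edge [p,q] (with p < q) to q − p. For instance
  ∂[2,6] = [6] − [2].
The 7×21 boundary matrix has rank 6 and Smith normal form diag(1,1,1,1,1,1).

Boundary ∂_2: C_2 → C_1 acts by ∂[p,q,r] = [q,r] − [p,r] + [p,q]. For instance
  ∂[1,5,6] = [5,6] − [1,6] + [1,5],
  ∂[1,2,7] = [2,7] − [1,7] + [1,2].
The resulting 21×14 matrix has rank 13, and its Smith normal form has invariant factors (1,1,1,1,1,1,1,1,1,1,1,1,1).

Now H_k = ker ∂_k / im ∂_{k+1}, so:

  H_0: rank C_0 − rank ∂_1 = 7 − 6 = 1, and the invariant factors of ∂_1 are all 1, so H_0 = Z.
  H_1: rank ker ∂_1 − rank ∂_2 = (21 − 6) − 13 = 2, and the invariant factors of ∂_2 are all 1, so H_1 = Z^2.
  H_2: rank ker ∂_2 − rank ∂_3 = (14 − 13) − 0 = 1, and there is no ∂_3, so H_2 = Z.

As a check, the Euler characteristic is 7 − 21 + 14 = 0, which agrees with 1 − 2 + 1 = 0.
(K is a triangulation of the torus T^2.)

H_0 = Z,  H_1 = Z^2,  H_2 = Z.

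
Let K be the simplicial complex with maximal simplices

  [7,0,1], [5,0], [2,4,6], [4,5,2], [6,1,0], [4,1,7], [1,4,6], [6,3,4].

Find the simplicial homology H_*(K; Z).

Fix the vertex order 0 < 1 < 2 < 3 < 4 < 5 < 6 < 7 and write every simplex with vertices in increasing order. Then dim K = 2 and the simplices of K are:

  0-simplices (8): [0], [1], [2], [3], [4], [5], [6], [7]
  1-simplices (15): [0,1], [0,5], [0,6], [0,7], [1,4], [1,6], [1,7], [2,4], [2,5], [2,6], [3,4], [3,6], [4,5], [4,6], [4,7]
  2-simplices (7): [0,1,6], [0,1,7], [1,4,6], [1,4,7], [2,4,5], [2,4,6], [3,4,6]

giving chain groups C_0 ≅ Z^8, C_1 ≅ Z^15, C_2 ≅ Z^7.

The boundary map ∂_1: C_1 → C_0 maps an edge to its endpoints' difference, ∂[p,q] = q − p.
This gives a 8×15 integer matrix of rank 7; reducing to Smith normal form yields diagonal entries (1,1,1,1,1,1,1).

∂_2: C_2 → C_1 acts by ∂[p,q,r] = [q,r] − [p,r] + [p,q]. For instance
  ∂[0,1,7] = [1,7] − [0,7] + [0,1],
  ∂[2,4,5] = [4,5] − [2,5] + [2,4].
This gives a 15×7 integer matrix of rank 7; reducing to Smith normal form yields diagonal entries (1,1,1,1,1,1,1).

From H_k ≅ ker(∂_k) / im(∂_{k+1}) we obtain:

  H_0: rank C_0 − rank ∂_1 = 8 − 7 = 1, and the invariant factors of ∂_1 are all 1, so H_0 ≅ Z.
  H_1: rank ker ∂_1 − rank ∂_2 = (15 − 7) − 7 = 1, and the invariant factors of ∂_2 are all 1, so H_1 ≅ Z.
  H_2: rank ker ∂_2 − rank ∂_3 = (7 − 7) − 0 = 0, and there is no ∂_3, so H_2 ≅ 0.

As a check, the Euler characteristic is 8 − 15 + 7 = 0, which agrees with 1 − 1 + 0 = 0.

H_0 = Z,  H_1 = Z,  H_2 = 0.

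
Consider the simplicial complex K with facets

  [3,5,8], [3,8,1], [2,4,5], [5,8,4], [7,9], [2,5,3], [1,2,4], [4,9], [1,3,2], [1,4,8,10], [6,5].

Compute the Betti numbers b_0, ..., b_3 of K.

Take the total order 1 < 2 < 3 < 4 < 5 < 6 < 7 < 8 < 9 < 10 on the vertex set. Then K (dimension 3) consists of the simplices:

  0-simplices (10): [1], [2], [3], [4], [5], [6], [7], [8], [9], [10]
  1-simplices (18): [1,2], [1,3], [1,4], [1,8], [1,10], [2,3], [2,4], [2,5], [3,5], [3,8], [4,5], [4,8], [4,9], [4,10], [5,6], [5,8], [7,9], [8,10]
  2-simplices (11): [1,2,3], [1,2,4], [1,3,8], [1,4,8], [1,4,10], [1,8,10], [2,3,5], [2,4,5], [3,5,8], [4,5,8], [4,8,10]
  3-simplices (1): [1,4,8,10]

so the chain groups are C_0 ≅ Z^10, C_1 ≅ Z^18, C_2 ≅ Z^11, C_3 ≅ Z^1.

∂_1: C_1 → C_0 is given by ∂[p,q] = [q] − [p].
The 10×18 boundary matrix has rank 9 and Smith normal form diag(1,1,1,1,1,1,1,1,1).

∂_2: C_2 → C_1 sends each 2-simplex [p,q,r] to [q,r] − [p,r] + [p,q]. For instance
  ∂[2,3,5] = [3,5] − [2,5] + [2,3],
  ∂[4,5,8] = [5,8] − [4,8] + [4,5].
The resulting 18×11 matrix has rank 9, and its Smith normal form has invariant factors (1,1,1,1,1,1,1,1,1).

∂_3: C_3 → C_2 sends each 3-simplex σ to the alternating sum Σ_i (−1)^i (σ with its i-th vertex removed). For instance
  ∂[1,4,8,10] = [4,8,10] − [1,8,10] + [1,4,10] − [1,4,8].
The 11×1 boundary matrix has rank 1 and Smith normal form diag(1).

From H_k ≅ ker(∂_k) / im(∂_{k+1}) we obtain:

  H_0: rank C_0 − rank ∂_1 = 10 − 9 = 1, and the invariant factors of ∂_1 are all 1, so H_0 ≅ Z.
  H_1: rank ker ∂_1 − rank ∂_2 = (18 − 9) − 9 = 0, and the invariant factors of ∂_2 are all 1, so H_1 ≅ 0.
  H_2: rank ker ∂_2 − rank ∂_3 = (11 − 9) − 1 = 1, and the invariant factors of ∂_3 are all 1, so H_2 ≅ Z.
  H_3: rank ker ∂_3 − rank ∂_4 = (1 − 1) − 0 = 0, and there is no ∂_4, so H_3 ≅ 0.

As a check, the Euler characteristic is 10 − 18 + 11 − 1 = 2, which agrees with 1 − 0 + 1 − 0 = 2.

Hence the Betti numbers are b_0 = 1, b_1 = 0, b_2 = 1, b_3 = 0.

b_0 = 1, b_1 = 0, b_2 = 1, b_3 = 0.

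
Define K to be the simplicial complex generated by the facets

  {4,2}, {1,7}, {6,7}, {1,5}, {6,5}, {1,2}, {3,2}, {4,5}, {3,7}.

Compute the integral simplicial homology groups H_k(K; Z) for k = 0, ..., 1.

H_0 = Z,  H_1 = Z^3.

Take the total order 1 < 2 < 3 < 4 < 5 < 6 < 7 on the vertex set. Then K (dimension 1) consists of the simplices:

  0-simplices (7): [1], [2], [3], [4], [5], [6], [7]
  1-simplices (9): [1,2], [1,5], [1,7], [2,3], [2,4], [3,7], [4,5], [5,6], [6,7]

so the chain groups are C_0 ≅ Z^7, C_1 ≅ Z^9.

The boundary map ∂_1: C_1 → C_0 sends each edge [p,q] (with p < q) to q − p.
The resulting 7×9 matrix has rank 6, and its Smith normal form has invariant factors (1,1,1,1,1,1).

From H_k ≅ ker(∂_k) / im(∂_{k+1}) we obtain:

  H_0: rank C_0 − rank ∂_1 = 7 − 6 = 1, and the invariant factors of ∂_1 are all 1, so H_0 = Z.
  H_1: rank ker ∂_1 − rank ∂_2 = (9 − 6) − 0 = 3, and there is no ∂_2, so H_1 = Z^3.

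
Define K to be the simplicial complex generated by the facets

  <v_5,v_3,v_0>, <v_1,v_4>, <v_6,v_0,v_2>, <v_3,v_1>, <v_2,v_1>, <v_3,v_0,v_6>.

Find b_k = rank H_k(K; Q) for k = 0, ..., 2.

b_0 = 1, b_1 = 1, b_2 = 0.

Order the vertices as v_0 < v_1 < v_2 < v_3 < v_4 < v_5 < v_6. Listing each simplex with vertices in this order, K has dimension 2 with simplices:

  0-simplices (7): [v_0], [v_1], [v_2], [v_3], [v_4], [v_5], [v_6]
  1-simplices (10): [v_0,v_2], [v_0,v_3], [v_0,v_5], [v_0,v_6], [v_1,v_2], [v_1,v_3], [v_1,v_4], [v_2,v_6], [v_3,v_5], [v_3,v_6]
  2-simplices (3): [v_0,v_2,v_6], [v_0,v_3,v_5], [v_0,v_3,v_6]

giving chain groups C_0 ≅ Z^7, C_1 ≅ Z^10, C_2 ≅ Z^3.

∂_1: C_1 → C_0 is given by ∂[p,q] = [q] − [p].
The resulting 7×10 matrix has rank 6, and its Smith normal form has invariant factors (1,1,1,1,1,1).

∂_2: C_2 → C_1 sends each 2-simplex [p,q,r] to [q,r] − [p,r] + [p,q]. For instance
  ∂[v_0,v_3,v_6] = [v_3,v_6] − [v_0,v_6] + [v_0,v_3],
  ∂[v_0,v_3,v_5] = [v_3,v_5] − [v_0,v_5] + [v_0,v_3].
The 10×3 boundary matrix has rank 3 and Smith normal form diag(1,1,1).

Now H_k = ker ∂_k / im ∂_{k+1}, so:

  H_0: rank C_0 − rank ∂_1 = 7 − 6 = 1, and the invariant factors of ∂_1 are all 1, so H_0 ≅ Z.
  H_1: rank ker ∂_1 − rank ∂_2 = (10 − 6) − 3 = 1, and the invariant factors of ∂_2 are all 1, so H_1 ≅ Z.
  H_2: rank ker ∂_2 − rank ∂_3 = (3 − 3) − 0 = 0, and there is no ∂_3, so H_2 ≅ 0.

As a check, the Euler characteristic is 7 − 10 + 3 = 0, which agrees with 1 − 1 + 0 = 0.

Hence the Betti numbers are b_0 = 1, b_1 = 1, b_2 = 0.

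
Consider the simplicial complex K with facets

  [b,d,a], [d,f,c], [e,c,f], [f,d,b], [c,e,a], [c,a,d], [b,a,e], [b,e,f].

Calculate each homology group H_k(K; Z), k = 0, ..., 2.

H_0 = Z,  H_1 = 0,  H_2 = Z.

Order the vertices as a < b < c < d < e < f. Listing each simplex with vertices in this order, K has dimension 2 with simplices:

  0-simplices (6): a, b, c, d, e, f
  1-simplices (12): ab, ac, ad, ae, bd, be, bf, cd, ce, cf, df, ef
  2-simplices (8): abd, abe, acd, ace, bdf, bef, cdf, cef

Hence C_0 ≅ Z^6, C_1 ≅ Z^12, C_2 ≅ Z^8.

∂_1: C_1 → C_0 sends each edge [p,q] (with p < q) to q − p.
The resulting 6×12 matrix has rank 5, and its Smith normal form has invariant factors (1,1,1,1,1).

The boundary map ∂_2: C_2 → C_1 sends each 2-simplex [p,q,r] to [q,r] − [p,r] + [p,q]. For instance
  ∂bdf = df − bf + bd,
  ∂ace = ce − ae + ac.
This gives a 12×8 integer matrix of rank 7; reducing to Smith normal form yields diagonal entries (1,1,1,1,1,1,1).

Now H_k = ker ∂_k / im ∂_{k+1}, so:

  H_0: rank C_0 − rank ∂_1 = 6 − 5 = 1, and the invariant factors of ∂_1 are all 1, so H_0 ≅ Z.
  H_1: rank ker ∂_1 − rank ∂_2 = (12 − 5) − 7 = 0, and the invariant factors of ∂_2 are all 1, so H_1 ≅ 0.
  H_2: rank ker ∂_2 − rank ∂_3 = (8 − 7) − 0 = 1, and there is no ∂_3, so H_2 ≅ Z.

(K is a triangulation of the 2-sphere S^2.)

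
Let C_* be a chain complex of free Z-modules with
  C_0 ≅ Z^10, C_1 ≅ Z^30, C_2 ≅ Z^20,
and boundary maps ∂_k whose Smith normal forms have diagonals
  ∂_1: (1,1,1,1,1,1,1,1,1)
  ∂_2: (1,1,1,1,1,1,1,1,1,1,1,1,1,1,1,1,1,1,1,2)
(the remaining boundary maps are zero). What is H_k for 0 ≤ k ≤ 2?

H_0 ≅ Z,  H_1 ≅ Z ⊕ Z_2,  H_2 = 0.

H_0: b_0 = 10 − 0 − 9 = 1; torsion from ∂_1 factors > 1: none. So H_0 ≅ Z.
H_1: b_1 = 30 − 9 − 20 = 1; torsion from ∂_2 factors > 1: [2]. So H_1 ≅ Z ⊕ Z_2.
H_2: b_2 = 20 − 20 − 0 = 0; torsion from ∂_3 factors > 1: none. So H_2 ≅ 0.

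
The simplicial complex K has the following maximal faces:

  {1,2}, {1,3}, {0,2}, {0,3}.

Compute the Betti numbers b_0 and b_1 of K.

K has 4 vertices, 4 edges.
rank ∂_0 = 0, rank ∂_1 = 3 ⇒ b_0 = 4 − 0 − 3 = 1; all invariant factors of ∂_1 are 1 so no torsion. So H_0 ≅ Z.
rank ∂_1 = 3, rank ∂_2 = 0 ⇒ b_1 = 4 − 3 − 0 = 1. So H_1 ≅ Z.

b_0 = 1, b_1 = 1.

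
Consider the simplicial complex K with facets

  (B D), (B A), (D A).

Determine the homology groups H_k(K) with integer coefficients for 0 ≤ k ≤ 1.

H_0 ≅ Z,  H_1 ≅ Z.

K has 3 vertices, 3 edges.
rank ∂_0 = 0, rank ∂_1 = 2 ⇒ b_0 = 3 − 0 − 2 = 1; all invariant factors of ∂_1 are 1 so no torsion. So H_0 = Z.
rank ∂_1 = 2, rank ∂_2 = 0 ⇒ b_1 = 3 − 2 − 0 = 1. So H_1 = Z.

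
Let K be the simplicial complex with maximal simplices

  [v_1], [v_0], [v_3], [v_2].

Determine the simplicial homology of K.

Order the vertices as v_0 < v_1 < v_2 < v_3. Listing each simplex with vertices in this order, K has dimension 0 with simplices:

  0-simplices (4): [v_0], [v_1], [v_2], [v_3]

Hence C_0 ≅ Z^4.

Reading off H_k = ker ∂_k / im ∂_{k+1}:

  H_0: rank C_0 − rank ∂_1 = 4 − 0 = 4, and there is no ∂_1, so H_0 = Z^4.

(K is a triangulation of a set of 4 points.)

H_0 ≅ Z^4.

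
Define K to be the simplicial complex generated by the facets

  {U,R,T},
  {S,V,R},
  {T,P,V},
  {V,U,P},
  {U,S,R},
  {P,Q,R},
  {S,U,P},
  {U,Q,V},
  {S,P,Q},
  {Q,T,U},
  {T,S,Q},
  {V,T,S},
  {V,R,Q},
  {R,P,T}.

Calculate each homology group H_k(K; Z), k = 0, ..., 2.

We work with the vertex ordering P < Q < R < S < T < U < V. The simplices of K, each written with vertices in increasing order, are:

  0-simplices (7): P, Q, R, S, T, U, V
  1-simplices (21): PQ, PR, PS, PT, PU, PV, QR, QS, QT, QU, QV, RS, RT, RU, RV, ST, SU, SV, TU, TV, UV
  2-simplices (14): PQR, PQS, PRT, PSU, PTV, PUV, QRV, QST, QTU, QUV, RSU, RSV, RTU, STV

so the chain groups are C_0 ≅ Z^7, C_1 ≅ Z^21, C_2 ≅ Z^14.

Boundary ∂_1: C_1 → C_0 maps an edge to its endpoints' difference, ∂[p,q] = q − p.
The resulting 7×21 matrix has rank 6, and its Smith normal form has invariant factors (1,1,1,1,1,1).

The boundary map ∂_2: C_2 → C_1 acts by ∂[p,q,r] = [q,r] − [p,r] + [p,q]. For instance
  ∂QUV = UV − QV + QU,
  ∂RSU = SU − RU + RS.
This gives a 21×14 integer matrix of rank 13; reducing to Smith normal form yields diagonal entries (1,1,1,1,1,1,1,1,1,1,1,1,1).

Computing H_k = (kernel of ∂_k) / (image of ∂_{k+1}):

  H_0: rank C_0 − rank ∂_1 = 7 − 6 = 1, and the invariant factors of ∂_1 are all 1, so H_0 = Z.
  H_1: rank ker ∂_1 − rank ∂_2 = (21 − 6) − 13 = 2, and the invariant factors of ∂_2 are all 1, so H_1 = Z^2.
  H_2: rank ker ∂_2 − rank ∂_3 = (14 − 13) − 0 = 1, and there is no ∂_3, so H_2 = Z.

(K is a triangulation of the torus T^2.)

H_0 ≅ Z,  H_1 ≅ Z^2,  H_2 ≅ Z.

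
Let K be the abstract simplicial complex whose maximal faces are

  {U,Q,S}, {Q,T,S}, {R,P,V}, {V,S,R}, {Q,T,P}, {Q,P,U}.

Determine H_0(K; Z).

We work with the vertex ordering P < Q < R < S < T < U < V. The simplices of K, each written with vertices in increasing order, are:

  0-simplices (7): P, Q, R, S, T, U, V
  1-simplices (13): PQ, PR, PT, PU, PV, QS, QT, QU, RS, RV, ST, SU, SV
  2-simplices (6): PQT, PQU, PRV, QST, QSU, RSV

so the chain groups are C_0 ≅ Z^7, C_1 ≅ Z^13, C_2 ≅ Z^6.

∂_1: C_1 → C_0 sends each edge [p,q] (with p < q) to q − p. For instance
  ∂PQ = Q − P.
The 7×13 boundary matrix has rank 6 and Smith normal form diag(1,1,1,1,1,1).

∂_2: C_2 → C_1 maps a triangle to the signed sum of its edges. For instance
  ∂PQU = QU − PU + PQ,
  ∂QSU = SU − QU + QS.
This gives a 13×6 integer matrix of rank 6; reducing to Smith normal form yields diagonal entries (1,1,1,1,1,1).

Now H_k = ker ∂_k / im ∂_{k+1}, so:

  H_0: rank C_0 − rank ∂_1 = 7 − 6 = 1, and the invariant factors of ∂_1 are all 1, so H_0 = Z.

H_0 ≅ Z.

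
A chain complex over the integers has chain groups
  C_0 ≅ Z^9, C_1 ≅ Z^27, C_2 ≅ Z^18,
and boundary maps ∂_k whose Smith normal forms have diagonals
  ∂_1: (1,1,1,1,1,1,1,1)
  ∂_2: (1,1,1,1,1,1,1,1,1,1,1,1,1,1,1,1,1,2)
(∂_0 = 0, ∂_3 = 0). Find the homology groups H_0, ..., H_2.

H_0: b_0 = 9 − 0 − 8 = 1; torsion from ∂_1 factors > 1: none. So H_0 ≅ Z.
H_1: b_1 = 27 − 8 − 18 = 1; torsion from ∂_2 factors > 1: [2]. So H_1 ≅ Z ⊕ Z/2.
H_2: b_2 = 18 − 18 − 0 = 0; torsion from ∂_3 factors > 1: none. So H_2 ≅ 0.

H_0 ≅ Z,  H_1 ≅ Z ⊕ Z/2,  H_2 = 0.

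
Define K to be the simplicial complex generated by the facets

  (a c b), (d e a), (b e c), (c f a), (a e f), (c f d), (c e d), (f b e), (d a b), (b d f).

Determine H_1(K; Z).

Take the total order a < b < c < d < e < f on the vertex set. Then K (dimension 2) consists of the simplices:

  0-simplices (6): a, b, c, d, e, f
  1-simplices (15): ab, ac, ad, ae, af, bc, bd, be, bf, cd, ce, cf, de, df, ef
  2-simplices (10): abc, abd, acf, ade, aef, bce, bdf, bef, cde, cdf

Hence C_0 ≅ Z^6, C_1 ≅ Z^15, C_2 ≅ Z^10.

Boundary ∂_1: C_1 → C_0 is given by ∂[p,q] = [q] − [p]. For instance
  ∂ef = f − e.
The resulting 6×15 matrix has rank 5, and its Smith normal form has invariant factors (1,1,1,1,1).

∂_2: C_2 → C_1 acts by ∂[p,q,r] = [q,r] − [p,r] + [p,q]. For instance
  ∂cde = de − ce + cd,
  ∂aef = ef − af + ae.
As a 15×10 matrix over Z this has rank 10, with invariant factors (1,1,1,1,1,1,1,1,1,2).

From H_k ≅ ker(∂_k) / im(∂_{k+1}) we obtain:

  H_1: rank ker ∂_1 − rank ∂_2 = (15 − 5) − 10 = 0, and ∂_2 has invariant factor 2 > 1, so H_1 ≅ Z/2Z.

H_1 = Z/2Z.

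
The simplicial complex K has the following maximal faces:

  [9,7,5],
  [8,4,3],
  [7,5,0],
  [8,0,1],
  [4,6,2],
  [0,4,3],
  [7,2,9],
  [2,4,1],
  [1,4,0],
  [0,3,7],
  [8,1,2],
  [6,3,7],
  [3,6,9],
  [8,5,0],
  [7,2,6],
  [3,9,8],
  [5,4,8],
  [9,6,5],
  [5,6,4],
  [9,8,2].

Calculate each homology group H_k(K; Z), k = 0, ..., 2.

We work with the vertex ordering 0 < 1 < 2 < 3 < 4 < 5 < 6 < 7 < 8 < 9. The simplices of K, each written with vertices in increasing order, are:

  0-simplices (10): [0], [1], [2], [3], [4], [5], [6], [7], [8], [9]
  1-simplices (30): (30 of them)
  2-simplices (20): (20 of them)

giving chain groups C_0 ≅ Z^10, C_1 ≅ Z^30, C_2 ≅ Z^20.

∂_1: C_1 → C_0 is given by ∂[p,q] = [q] − [p]. For instance
  ∂[4,5] = [5] − [4].
This gives a 10×30 integer matrix of rank 9; reducing to Smith normal form yields diagonal entries (1,1,1,1,1,1,1,1,1).

Boundary ∂_2: C_2 → C_1 maps a triangle to the signed sum of its edges. For instance
  ∂[4,5,6] = [5,6] − [4,6] + [4,5],
  ∂[3,6,9] = [6,9] − [3,9] + [3,6].
The resulting 30×20 matrix has rank 20, and its Smith normal form has invariant factors (1,1,1,1,1,1,1,1,1,1,1,1,1,1,1,1,1,1,1,2).

Now H_k = ker ∂_k / im ∂_{k+1}, so:

  H_0: rank C_0 − rank ∂_1 = 10 − 9 = 1, and the invariant factors of ∂_1 are all 1, so H_0 ≅ Z.
  H_1: rank ker ∂_1 − rank ∂_2 = (30 − 9) − 20 = 1, and ∂_2 has invariant factor 2 > 1, so H_1 ≅ Z ⊕ Z/2Z.
  H_2: rank ker ∂_2 − rank ∂_3 = (20 − 20) − 0 = 0, and there is no ∂_3, so H_2 ≅ 0.

As a check, the Euler characteristic is 10 − 30 + 20 = 0, which agrees with 1 − 1 + 0 = 0.

H_0 ≅ Z,  H_1 ≅ Z ⊕ Z/2Z,  H_2 = 0.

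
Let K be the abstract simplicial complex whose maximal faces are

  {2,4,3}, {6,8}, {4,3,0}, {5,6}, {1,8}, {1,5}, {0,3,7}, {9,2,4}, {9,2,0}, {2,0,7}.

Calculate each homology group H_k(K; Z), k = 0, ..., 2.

H_0 ≅ Z^2,  H_1 ≅ Z^2,  H_2 = 0.

Order the vertices as 0 < 1 < 2 < 3 < 4 < 5 < 6 < 7 < 8 < 9. Listing each simplex with vertices in this order, K has dimension 2 with simplices:

  0-simplices (10): [0], [1], [2], [3], [4], [5], [6], [7], [8], [9]
  1-simplices (16): [0,2], [0,3], [0,4], [0,7], [0,9], [1,5], [1,8], [2,3], [2,4], [2,7], [2,9], [3,4], [3,7], [4,9], [5,6], [6,8]
  2-simplices (6): [0,2,7], [0,2,9], [0,3,4], [0,3,7], [2,3,4], [2,4,9]

giving chain groups C_0 ≅ Z^10, C_1 ≅ Z^16, C_2 ≅ Z^6.

The boundary map ∂_1: C_1 → C_0 is given by ∂[p,q] = [q] − [p].
The 10×16 boundary matrix has rank 8 and Smith normal form diag(1,1,1,1,1,1,1,1).

Boundary ∂_2: C_2 → C_1 sends each 2-simplex [p,q,r] to [q,r] − [p,r] + [p,q]. For instance
  ∂[2,3,4] = [3,4] − [2,4] + [2,3],
  ∂[0,3,7] = [3,7] − [0,7] + [0,3].
This gives a 16×6 integer matrix of rank 6; reducing to Smith normal form yields diagonal entries (1,1,1,1,1,1).

Now H_k = ker ∂_k / im ∂_{k+1}, so:

  H_0: rank C_0 − rank ∂_1 = 10 − 8 = 2, and the invariant factors of ∂_1 are all 1, so H_0 ≅ Z^2.
  H_1: rank ker ∂_1 − rank ∂_2 = (16 − 8) − 6 = 2, and the invariant factors of ∂_2 are all 1, so H_1 ≅ Z^2.
  H_2: rank ker ∂_2 − rank ∂_3 = (6 − 6) − 0 = 0, and there is no ∂_3, so H_2 ≅ 0.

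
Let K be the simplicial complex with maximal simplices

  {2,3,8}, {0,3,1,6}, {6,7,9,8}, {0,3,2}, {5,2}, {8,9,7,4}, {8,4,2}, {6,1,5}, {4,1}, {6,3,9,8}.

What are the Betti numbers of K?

We work with the vertex ordering 0 < 1 < 2 < 3 < 4 < 5 < 6 < 7 < 8 < 9. The simplices of K, each written with vertices in increasing order, are:

  0-simplices (10): [0], [1], [2], [3], [4], [5], [6], [7], [8], [9]
  1-simplices (25): (25 of them)
  2-simplices (18): [0,1,3], [0,1,6], [0,2,3], [0,3,6], [1,3,6], [1,5,6], [2,3,8], [2,4,8], [3,6,8], [3,6,9], [3,8,9], [4,7,8], [4,7,9], [4,8,9], [6,7,8], [6,7,9], [6,8,9], [7,8,9]
  3-simplices (4): [0,1,3,6], [3,6,8,9], [4,7,8,9], [6,7,8,9]

Hence C_0 ≅ Z^10, C_1 ≅ Z^25, C_2 ≅ Z^18, C_3 ≅ Z^4.

∂_1: C_1 → C_0 sends each edge [p,q] (with p < q) to q − p.
This gives a 10×25 integer matrix of rank 9; reducing to Smith normal form yields diagonal entries (1,1,1,1,1,1,1,1,1).

∂_2: C_2 → C_1 acts by ∂[p,q,r] = [q,r] − [p,r] + [p,q]. For instance
  ∂[6,8,9] = [8,9] − [6,9] + [6,8],
  ∂[4,7,9] = [7,9] − [4,9] + [4,7].
The 25×18 boundary matrix has rank 14 and Smith normal form diag(1,1,1,1,1,1,1,1,1,1,1,1,1,1).

The boundary map ∂_3: C_3 → C_2 sends each 3-simplex σ to the alternating sum Σ_i (−1)^i (σ with its i-th vertex removed). For instance
  ∂[6,7,8,9] = [7,8,9] − [6,8,9] + [6,7,9] − [6,7,8],
  ∂[3,6,8,9] = [6,8,9] − [3,8,9] + [3,6,9] − [3,6,8].
This gives a 18×4 integer matrix of rank 4; reducing to Smith normal form yields diagonal entries (1,1,1,1).

Computing H_k = (kernel of ∂_k) / (image of ∂_{k+1}):

  H_0: rank C_0 − rank ∂_1 = 10 − 9 = 1, and the invariant factors of ∂_1 are all 1, so H_0 ≅ Z.
  H_1: rank ker ∂_1 − rank ∂_2 = (25 − 9) − 14 = 2, and the invariant factors of ∂_2 are all 1, so H_1 ≅ Z^2.
  H_2: rank ker ∂_2 − rank ∂_3 = (18 − 14) − 4 = 0, and the invariant factors of ∂_3 are all 1, so H_2 ≅ 0.
  H_3: rank ker ∂_3 − rank ∂_4 = (4 − 4) − 0 = 0, and there is no ∂_4, so H_3 ≅ 0.

Hence the Betti numbers are b_0 = 1, b_1 = 2, b_2 = 0, b_3 = 0.

b_0 = 1, b_1 = 2, b_2 = 0, b_3 = 0.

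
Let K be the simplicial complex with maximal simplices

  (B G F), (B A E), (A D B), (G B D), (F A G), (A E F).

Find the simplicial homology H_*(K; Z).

H_0 = Z,  H_1 = Z,  H_2 = 0.

We work with the vertex ordering A < B < D < E < F < G. The simplices of K, each written with vertices in increasing order, are:

  0-simplices (6): A, B, D, E, F, G
  1-simplices (12): AB, AD, AE, AF, AG, BD, BE, BF, BG, DG, EF, FG
  2-simplices (6): ABD, ABE, AEF, AFG, BDG, BFG

so the chain groups are C_0 ≅ Z^6, C_1 ≅ Z^12, C_2 ≅ Z^6.

The boundary map ∂_1: C_1 → C_0 is given by ∂[p,q] = [q] − [p]. For instance
  ∂AG = G − A.
The resulting 6×12 matrix has rank 5, and its Smith normal form has invariant factors (1,1,1,1,1).

Boundary ∂_2: C_2 → C_1 maps a triangle to the signed sum of its edges. For instance
  ∂BFG = FG − BG + BF,
  ∂AFG = FG − AG + AF.
The 12×6 boundary matrix has rank 6 and Smith normal form diag(1,1,1,1,1,1).

From H_k ≅ ker(∂_k) / im(∂_{k+1}) we obtain:

  H_0: rank C_0 − rank ∂_1 = 6 − 5 = 1, and the invariant factors of ∂_1 are all 1, so H_0 ≅ Z.
  H_1: rank ker ∂_1 − rank ∂_2 = (12 − 5) − 6 = 1, and the invariant factors of ∂_2 are all 1, so H_1 ≅ Z.
  H_2: rank ker ∂_2 − rank ∂_3 = (6 − 6) − 0 = 0, and there is no ∂_3, so H_2 ≅ 0.

(K is a triangulation of the cylinder S^1 x I.)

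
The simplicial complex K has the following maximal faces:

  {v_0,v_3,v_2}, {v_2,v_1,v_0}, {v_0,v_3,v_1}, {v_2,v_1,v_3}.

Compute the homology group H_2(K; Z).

H_2 ≅ Z.

We work with the vertex ordering v_0 < v_1 < v_2 < v_3. The simplices of K, each written with vertices in increasing order, are:

  0-simplices (4): [v_0], [v_1], [v_2], [v_3]
  1-simplices (6): [v_0,v_1], [v_0,v_2], [v_0,v_3], [v_1,v_2], [v_1,v_3], [v_2,v_3]
  2-simplices (4): [v_0,v_1,v_2], [v_0,v_1,v_3], [v_0,v_2,v_3], [v_1,v_2,v_3]

so the chain groups are C_0 ≅ Z^4, C_1 ≅ Z^6, C_2 ≅ Z^4.

The boundary map ∂_1: C_1 → C_0 is given by ∂[p,q] = [q] − [p]. For instance
  ∂[v_0,v_1] = [v_1] − [v_0].
As a 4×6 matrix over Z this has rank 3, with invariant factors (1,1,1).

Boundary ∂_2: C_2 → C_1 maps a triangle to the signed sum of its edges. For instance
  ∂[v_1,v_2,v_3] = [v_2,v_3] − [v_1,v_3] + [v_1,v_2],
  ∂[v_0,v_1,v_2] = [v_1,v_2] − [v_0,v_2] + [v_0,v_1].
As a 6×4 matrix over Z this has rank 3, with invariant factors (1,1,1).

Reading off H_k = ker ∂_k / im ∂_{k+1}:

  H_2: rank ker ∂_2 − rank ∂_3 = (4 − 3) − 0 = 1, and there is no ∂_3, so H_2 = Z.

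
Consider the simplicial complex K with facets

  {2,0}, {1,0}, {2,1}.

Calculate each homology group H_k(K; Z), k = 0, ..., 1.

We work with the vertex ordering 0 < 1 < 2. The simplices of K, each written with vertices in increasing order, are:

  0-simplices (3): [0], [1], [2]
  1-simplices (3): [0,1], [0,2], [1,2]

giving chain groups C_0 ≅ Z^3, C_1 ≅ Z^3.

∂_1: C_1 → C_0 is given by ∂[p,q] = [q] − [p]. For instance
  ∂[1,2] = [2] − [1].
The resulting 3×3 matrix has rank 2, and its Smith normal form has invariant factors (1,1).

From H_k ≅ ker(∂_k) / im(∂_{k+1}) we obtain:

  H_0: rank C_0 − rank ∂_1 = 3 − 2 = 1, and the invariant factors of ∂_1 are all 1, so H_0 ≅ Z.
  H_1: rank ker ∂_1 − rank ∂_2 = (3 − 2) − 0 = 1, and there is no ∂_2, so H_1 ≅ Z.

H_0 ≅ Z,  H_1 ≅ Z.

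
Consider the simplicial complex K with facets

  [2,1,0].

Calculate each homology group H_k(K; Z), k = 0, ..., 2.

H_0 = Z,  H_1 = 0,  H_2 = 0.

K has 3 vertices, 3 edges, 1 triangle.
rank ∂_0 = 0, rank ∂_1 = 2 ⇒ b_0 = 3 − 0 − 2 = 1; all invariant factors of ∂_1 are 1 so no torsion. So H_0 ≅ Z.
rank ∂_1 = 2, rank ∂_2 = 1 ⇒ b_1 = 3 − 2 − 1 = 0; all invariant factors of ∂_2 are 1 so no torsion. So H_1 ≅ 0.
rank ∂_2 = 1, rank ∂_3 = 0 ⇒ b_2 = 1 − 1 − 0 = 0. So H_2 ≅ 0.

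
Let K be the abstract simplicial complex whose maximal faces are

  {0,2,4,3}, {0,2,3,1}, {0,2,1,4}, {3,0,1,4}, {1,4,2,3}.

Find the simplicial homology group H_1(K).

H_1 ≅ 0.

K has 5 vertices, 10 edges, 10 triangles, 5 3-simplices.
rank ∂_1 = 4, rank ∂_2 = 6 ⇒ b_1 = 10 − 4 − 6 = 0; all invariant factors of ∂_2 are 1 so no torsion. So H_1 ≅ 0.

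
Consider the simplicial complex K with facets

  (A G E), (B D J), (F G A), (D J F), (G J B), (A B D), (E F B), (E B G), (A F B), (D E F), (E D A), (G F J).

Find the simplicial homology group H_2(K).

H_2 ≅ 0.

Take the total order A < B < D < E < F < G < J on the vertex set. Then K (dimension 2) consists of the simplices:

  0-simplices (7): A, B, D, E, F, G, J
  1-simplices (18): AB, AD, AE, AF, AG, BD, BE, BF, BG, BJ, DE, DF, DJ, EF, EG, FG, FJ, GJ
  2-simplices (12): ABD, ABF, ADE, AEG, AFG, BDJ, BEF, BEG, BGJ, DEF, DFJ, FGJ

Hence C_0 ≅ Z^7, C_1 ≅ Z^18, C_2 ≅ Z^12.

Boundary ∂_1: C_1 → C_0 maps an edge to its endpoints' difference, ∂[p,q] = q − p.
This gives a 7×18 integer matrix of rank 6; reducing to Smith normal form yields diagonal entries (1,1,1,1,1,1).

The boundary map ∂_2: C_2 → C_1 maps a triangle to the signed sum of its edges. For instance
  ∂DFJ = FJ − DJ + DF,
  ∂ABD = BD − AD + AB.
This gives a 18×12 integer matrix of rank 12; reducing to Smith normal form yields diagonal entries (1,1,1,1,1,1,1,1,1,1,1,2).

Computing H_k = (kernel of ∂_k) / (image of ∂_{k+1}):

  H_2: rank ker ∂_2 − rank ∂_3 = (12 − 12) − 0 = 0, and there is no ∂_3, so H_2 ≅ 0.

(K is a triangulation of the real projective plane RP^2.)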